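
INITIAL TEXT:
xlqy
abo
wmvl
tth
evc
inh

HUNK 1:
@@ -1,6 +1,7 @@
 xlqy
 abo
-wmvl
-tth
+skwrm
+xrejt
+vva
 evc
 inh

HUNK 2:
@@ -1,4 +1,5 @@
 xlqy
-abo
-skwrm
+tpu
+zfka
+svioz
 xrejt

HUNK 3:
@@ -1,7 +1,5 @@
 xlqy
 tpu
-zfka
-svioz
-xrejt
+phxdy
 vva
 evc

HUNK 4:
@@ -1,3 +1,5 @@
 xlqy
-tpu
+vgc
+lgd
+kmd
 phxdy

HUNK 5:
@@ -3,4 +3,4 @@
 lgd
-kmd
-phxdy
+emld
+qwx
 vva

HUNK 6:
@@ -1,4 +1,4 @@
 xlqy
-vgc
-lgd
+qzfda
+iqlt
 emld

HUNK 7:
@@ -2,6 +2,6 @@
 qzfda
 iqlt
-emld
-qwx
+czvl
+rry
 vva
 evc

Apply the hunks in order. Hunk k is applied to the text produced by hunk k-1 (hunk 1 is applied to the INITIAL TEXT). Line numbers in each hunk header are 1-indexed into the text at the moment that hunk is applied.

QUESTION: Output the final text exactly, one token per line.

Hunk 1: at line 1 remove [wmvl,tth] add [skwrm,xrejt,vva] -> 7 lines: xlqy abo skwrm xrejt vva evc inh
Hunk 2: at line 1 remove [abo,skwrm] add [tpu,zfka,svioz] -> 8 lines: xlqy tpu zfka svioz xrejt vva evc inh
Hunk 3: at line 1 remove [zfka,svioz,xrejt] add [phxdy] -> 6 lines: xlqy tpu phxdy vva evc inh
Hunk 4: at line 1 remove [tpu] add [vgc,lgd,kmd] -> 8 lines: xlqy vgc lgd kmd phxdy vva evc inh
Hunk 5: at line 3 remove [kmd,phxdy] add [emld,qwx] -> 8 lines: xlqy vgc lgd emld qwx vva evc inh
Hunk 6: at line 1 remove [vgc,lgd] add [qzfda,iqlt] -> 8 lines: xlqy qzfda iqlt emld qwx vva evc inh
Hunk 7: at line 2 remove [emld,qwx] add [czvl,rry] -> 8 lines: xlqy qzfda iqlt czvl rry vva evc inh

Answer: xlqy
qzfda
iqlt
czvl
rry
vva
evc
inh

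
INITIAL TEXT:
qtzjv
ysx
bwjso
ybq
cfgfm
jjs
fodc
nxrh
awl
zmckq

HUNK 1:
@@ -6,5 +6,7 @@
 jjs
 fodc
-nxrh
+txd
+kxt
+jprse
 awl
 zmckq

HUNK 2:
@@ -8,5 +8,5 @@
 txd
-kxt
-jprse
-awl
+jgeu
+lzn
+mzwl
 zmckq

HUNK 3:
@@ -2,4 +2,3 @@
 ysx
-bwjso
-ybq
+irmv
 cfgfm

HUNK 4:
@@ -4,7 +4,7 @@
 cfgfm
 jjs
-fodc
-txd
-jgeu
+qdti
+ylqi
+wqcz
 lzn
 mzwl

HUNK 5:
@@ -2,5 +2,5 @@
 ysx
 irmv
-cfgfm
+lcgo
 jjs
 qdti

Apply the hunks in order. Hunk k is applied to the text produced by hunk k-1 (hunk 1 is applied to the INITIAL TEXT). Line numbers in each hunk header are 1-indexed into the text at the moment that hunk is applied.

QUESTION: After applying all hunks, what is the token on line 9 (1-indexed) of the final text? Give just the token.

Hunk 1: at line 6 remove [nxrh] add [txd,kxt,jprse] -> 12 lines: qtzjv ysx bwjso ybq cfgfm jjs fodc txd kxt jprse awl zmckq
Hunk 2: at line 8 remove [kxt,jprse,awl] add [jgeu,lzn,mzwl] -> 12 lines: qtzjv ysx bwjso ybq cfgfm jjs fodc txd jgeu lzn mzwl zmckq
Hunk 3: at line 2 remove [bwjso,ybq] add [irmv] -> 11 lines: qtzjv ysx irmv cfgfm jjs fodc txd jgeu lzn mzwl zmckq
Hunk 4: at line 4 remove [fodc,txd,jgeu] add [qdti,ylqi,wqcz] -> 11 lines: qtzjv ysx irmv cfgfm jjs qdti ylqi wqcz lzn mzwl zmckq
Hunk 5: at line 2 remove [cfgfm] add [lcgo] -> 11 lines: qtzjv ysx irmv lcgo jjs qdti ylqi wqcz lzn mzwl zmckq
Final line 9: lzn

Answer: lzn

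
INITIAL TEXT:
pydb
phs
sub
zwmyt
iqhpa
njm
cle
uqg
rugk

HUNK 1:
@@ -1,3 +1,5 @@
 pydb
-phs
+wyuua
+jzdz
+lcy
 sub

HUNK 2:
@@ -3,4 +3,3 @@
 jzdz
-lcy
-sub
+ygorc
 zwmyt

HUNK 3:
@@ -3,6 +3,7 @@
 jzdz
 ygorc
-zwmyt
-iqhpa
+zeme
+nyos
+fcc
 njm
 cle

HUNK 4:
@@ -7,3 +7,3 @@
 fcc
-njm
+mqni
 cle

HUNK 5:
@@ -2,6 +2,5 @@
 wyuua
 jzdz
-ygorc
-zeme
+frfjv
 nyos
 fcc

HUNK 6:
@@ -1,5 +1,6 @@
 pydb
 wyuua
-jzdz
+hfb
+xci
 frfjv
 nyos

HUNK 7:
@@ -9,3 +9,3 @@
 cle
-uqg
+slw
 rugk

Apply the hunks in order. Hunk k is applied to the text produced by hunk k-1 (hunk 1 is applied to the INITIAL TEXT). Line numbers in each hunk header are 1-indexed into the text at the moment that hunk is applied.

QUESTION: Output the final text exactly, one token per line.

Hunk 1: at line 1 remove [phs] add [wyuua,jzdz,lcy] -> 11 lines: pydb wyuua jzdz lcy sub zwmyt iqhpa njm cle uqg rugk
Hunk 2: at line 3 remove [lcy,sub] add [ygorc] -> 10 lines: pydb wyuua jzdz ygorc zwmyt iqhpa njm cle uqg rugk
Hunk 3: at line 3 remove [zwmyt,iqhpa] add [zeme,nyos,fcc] -> 11 lines: pydb wyuua jzdz ygorc zeme nyos fcc njm cle uqg rugk
Hunk 4: at line 7 remove [njm] add [mqni] -> 11 lines: pydb wyuua jzdz ygorc zeme nyos fcc mqni cle uqg rugk
Hunk 5: at line 2 remove [ygorc,zeme] add [frfjv] -> 10 lines: pydb wyuua jzdz frfjv nyos fcc mqni cle uqg rugk
Hunk 6: at line 1 remove [jzdz] add [hfb,xci] -> 11 lines: pydb wyuua hfb xci frfjv nyos fcc mqni cle uqg rugk
Hunk 7: at line 9 remove [uqg] add [slw] -> 11 lines: pydb wyuua hfb xci frfjv nyos fcc mqni cle slw rugk

Answer: pydb
wyuua
hfb
xci
frfjv
nyos
fcc
mqni
cle
slw
rugk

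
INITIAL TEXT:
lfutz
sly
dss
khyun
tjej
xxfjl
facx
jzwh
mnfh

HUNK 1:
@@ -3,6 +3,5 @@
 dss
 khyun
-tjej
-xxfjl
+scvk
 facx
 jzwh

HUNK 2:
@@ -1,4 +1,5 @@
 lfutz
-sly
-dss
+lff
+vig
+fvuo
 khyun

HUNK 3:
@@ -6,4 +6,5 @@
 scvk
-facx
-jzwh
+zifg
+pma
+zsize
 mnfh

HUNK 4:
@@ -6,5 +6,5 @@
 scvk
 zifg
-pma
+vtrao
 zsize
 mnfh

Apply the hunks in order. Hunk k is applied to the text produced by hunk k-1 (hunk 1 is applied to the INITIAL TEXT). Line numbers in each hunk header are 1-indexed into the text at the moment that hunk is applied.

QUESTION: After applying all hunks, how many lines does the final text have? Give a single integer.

Hunk 1: at line 3 remove [tjej,xxfjl] add [scvk] -> 8 lines: lfutz sly dss khyun scvk facx jzwh mnfh
Hunk 2: at line 1 remove [sly,dss] add [lff,vig,fvuo] -> 9 lines: lfutz lff vig fvuo khyun scvk facx jzwh mnfh
Hunk 3: at line 6 remove [facx,jzwh] add [zifg,pma,zsize] -> 10 lines: lfutz lff vig fvuo khyun scvk zifg pma zsize mnfh
Hunk 4: at line 6 remove [pma] add [vtrao] -> 10 lines: lfutz lff vig fvuo khyun scvk zifg vtrao zsize mnfh
Final line count: 10

Answer: 10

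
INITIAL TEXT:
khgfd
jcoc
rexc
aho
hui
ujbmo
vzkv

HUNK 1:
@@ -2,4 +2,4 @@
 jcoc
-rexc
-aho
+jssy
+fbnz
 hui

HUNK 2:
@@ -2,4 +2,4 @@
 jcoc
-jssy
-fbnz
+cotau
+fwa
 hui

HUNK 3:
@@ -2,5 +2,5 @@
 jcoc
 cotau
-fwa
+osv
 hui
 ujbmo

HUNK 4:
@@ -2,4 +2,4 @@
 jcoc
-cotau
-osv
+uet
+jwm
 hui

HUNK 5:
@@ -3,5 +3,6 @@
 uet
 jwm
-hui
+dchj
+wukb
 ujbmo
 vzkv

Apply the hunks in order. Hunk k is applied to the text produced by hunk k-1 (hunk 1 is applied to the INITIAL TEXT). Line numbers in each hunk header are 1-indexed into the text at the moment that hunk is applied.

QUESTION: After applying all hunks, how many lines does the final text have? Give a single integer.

Answer: 8

Derivation:
Hunk 1: at line 2 remove [rexc,aho] add [jssy,fbnz] -> 7 lines: khgfd jcoc jssy fbnz hui ujbmo vzkv
Hunk 2: at line 2 remove [jssy,fbnz] add [cotau,fwa] -> 7 lines: khgfd jcoc cotau fwa hui ujbmo vzkv
Hunk 3: at line 2 remove [fwa] add [osv] -> 7 lines: khgfd jcoc cotau osv hui ujbmo vzkv
Hunk 4: at line 2 remove [cotau,osv] add [uet,jwm] -> 7 lines: khgfd jcoc uet jwm hui ujbmo vzkv
Hunk 5: at line 3 remove [hui] add [dchj,wukb] -> 8 lines: khgfd jcoc uet jwm dchj wukb ujbmo vzkv
Final line count: 8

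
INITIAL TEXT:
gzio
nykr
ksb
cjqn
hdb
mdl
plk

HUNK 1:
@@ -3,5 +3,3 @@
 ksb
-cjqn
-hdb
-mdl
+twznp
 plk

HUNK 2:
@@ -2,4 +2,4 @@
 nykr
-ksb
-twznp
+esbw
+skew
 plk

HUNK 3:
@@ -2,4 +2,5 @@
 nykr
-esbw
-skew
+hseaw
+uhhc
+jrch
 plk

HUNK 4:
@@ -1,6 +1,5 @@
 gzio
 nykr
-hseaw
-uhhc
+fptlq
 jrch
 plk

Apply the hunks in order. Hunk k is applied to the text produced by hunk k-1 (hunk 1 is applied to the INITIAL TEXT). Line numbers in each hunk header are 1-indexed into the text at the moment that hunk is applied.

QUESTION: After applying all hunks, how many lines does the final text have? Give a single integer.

Hunk 1: at line 3 remove [cjqn,hdb,mdl] add [twznp] -> 5 lines: gzio nykr ksb twznp plk
Hunk 2: at line 2 remove [ksb,twznp] add [esbw,skew] -> 5 lines: gzio nykr esbw skew plk
Hunk 3: at line 2 remove [esbw,skew] add [hseaw,uhhc,jrch] -> 6 lines: gzio nykr hseaw uhhc jrch plk
Hunk 4: at line 1 remove [hseaw,uhhc] add [fptlq] -> 5 lines: gzio nykr fptlq jrch plk
Final line count: 5

Answer: 5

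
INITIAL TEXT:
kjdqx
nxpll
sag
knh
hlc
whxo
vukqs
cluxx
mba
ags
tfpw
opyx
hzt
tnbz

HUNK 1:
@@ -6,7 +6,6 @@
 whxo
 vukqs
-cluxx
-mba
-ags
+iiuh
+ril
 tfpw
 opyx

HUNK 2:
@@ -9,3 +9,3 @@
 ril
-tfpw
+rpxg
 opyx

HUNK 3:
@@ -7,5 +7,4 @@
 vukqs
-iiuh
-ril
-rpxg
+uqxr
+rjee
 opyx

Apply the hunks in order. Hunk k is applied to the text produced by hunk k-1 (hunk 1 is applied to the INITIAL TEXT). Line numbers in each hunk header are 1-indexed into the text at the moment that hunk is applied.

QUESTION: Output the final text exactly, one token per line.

Answer: kjdqx
nxpll
sag
knh
hlc
whxo
vukqs
uqxr
rjee
opyx
hzt
tnbz

Derivation:
Hunk 1: at line 6 remove [cluxx,mba,ags] add [iiuh,ril] -> 13 lines: kjdqx nxpll sag knh hlc whxo vukqs iiuh ril tfpw opyx hzt tnbz
Hunk 2: at line 9 remove [tfpw] add [rpxg] -> 13 lines: kjdqx nxpll sag knh hlc whxo vukqs iiuh ril rpxg opyx hzt tnbz
Hunk 3: at line 7 remove [iiuh,ril,rpxg] add [uqxr,rjee] -> 12 lines: kjdqx nxpll sag knh hlc whxo vukqs uqxr rjee opyx hzt tnbz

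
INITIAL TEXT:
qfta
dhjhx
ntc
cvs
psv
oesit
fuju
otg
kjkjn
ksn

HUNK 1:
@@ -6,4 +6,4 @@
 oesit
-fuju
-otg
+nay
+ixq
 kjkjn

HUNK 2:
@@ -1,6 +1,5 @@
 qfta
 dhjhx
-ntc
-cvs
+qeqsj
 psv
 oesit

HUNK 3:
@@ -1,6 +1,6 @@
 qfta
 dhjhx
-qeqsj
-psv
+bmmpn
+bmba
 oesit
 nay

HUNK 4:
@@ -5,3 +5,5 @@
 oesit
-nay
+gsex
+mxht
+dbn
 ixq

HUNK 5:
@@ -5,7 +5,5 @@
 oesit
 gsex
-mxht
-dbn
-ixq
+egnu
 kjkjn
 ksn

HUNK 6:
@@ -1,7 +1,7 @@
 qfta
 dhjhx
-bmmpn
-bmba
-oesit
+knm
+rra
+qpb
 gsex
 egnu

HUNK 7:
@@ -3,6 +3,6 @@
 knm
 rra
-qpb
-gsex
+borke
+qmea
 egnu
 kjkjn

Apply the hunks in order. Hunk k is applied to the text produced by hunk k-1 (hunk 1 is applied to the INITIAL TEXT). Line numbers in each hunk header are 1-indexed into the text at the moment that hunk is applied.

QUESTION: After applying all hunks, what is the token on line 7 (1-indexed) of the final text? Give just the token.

Hunk 1: at line 6 remove [fuju,otg] add [nay,ixq] -> 10 lines: qfta dhjhx ntc cvs psv oesit nay ixq kjkjn ksn
Hunk 2: at line 1 remove [ntc,cvs] add [qeqsj] -> 9 lines: qfta dhjhx qeqsj psv oesit nay ixq kjkjn ksn
Hunk 3: at line 1 remove [qeqsj,psv] add [bmmpn,bmba] -> 9 lines: qfta dhjhx bmmpn bmba oesit nay ixq kjkjn ksn
Hunk 4: at line 5 remove [nay] add [gsex,mxht,dbn] -> 11 lines: qfta dhjhx bmmpn bmba oesit gsex mxht dbn ixq kjkjn ksn
Hunk 5: at line 5 remove [mxht,dbn,ixq] add [egnu] -> 9 lines: qfta dhjhx bmmpn bmba oesit gsex egnu kjkjn ksn
Hunk 6: at line 1 remove [bmmpn,bmba,oesit] add [knm,rra,qpb] -> 9 lines: qfta dhjhx knm rra qpb gsex egnu kjkjn ksn
Hunk 7: at line 3 remove [qpb,gsex] add [borke,qmea] -> 9 lines: qfta dhjhx knm rra borke qmea egnu kjkjn ksn
Final line 7: egnu

Answer: egnu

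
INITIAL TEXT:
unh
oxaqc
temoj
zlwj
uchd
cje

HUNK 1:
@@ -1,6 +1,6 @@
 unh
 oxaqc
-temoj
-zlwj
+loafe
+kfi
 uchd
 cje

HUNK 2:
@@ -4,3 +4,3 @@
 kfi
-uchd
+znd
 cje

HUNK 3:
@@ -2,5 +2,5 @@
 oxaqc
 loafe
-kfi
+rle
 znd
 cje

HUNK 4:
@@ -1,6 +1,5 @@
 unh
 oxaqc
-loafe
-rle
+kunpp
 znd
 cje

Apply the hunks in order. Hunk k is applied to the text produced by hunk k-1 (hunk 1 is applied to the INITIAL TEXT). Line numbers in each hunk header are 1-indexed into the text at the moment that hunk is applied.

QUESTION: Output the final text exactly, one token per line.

Hunk 1: at line 1 remove [temoj,zlwj] add [loafe,kfi] -> 6 lines: unh oxaqc loafe kfi uchd cje
Hunk 2: at line 4 remove [uchd] add [znd] -> 6 lines: unh oxaqc loafe kfi znd cje
Hunk 3: at line 2 remove [kfi] add [rle] -> 6 lines: unh oxaqc loafe rle znd cje
Hunk 4: at line 1 remove [loafe,rle] add [kunpp] -> 5 lines: unh oxaqc kunpp znd cje

Answer: unh
oxaqc
kunpp
znd
cje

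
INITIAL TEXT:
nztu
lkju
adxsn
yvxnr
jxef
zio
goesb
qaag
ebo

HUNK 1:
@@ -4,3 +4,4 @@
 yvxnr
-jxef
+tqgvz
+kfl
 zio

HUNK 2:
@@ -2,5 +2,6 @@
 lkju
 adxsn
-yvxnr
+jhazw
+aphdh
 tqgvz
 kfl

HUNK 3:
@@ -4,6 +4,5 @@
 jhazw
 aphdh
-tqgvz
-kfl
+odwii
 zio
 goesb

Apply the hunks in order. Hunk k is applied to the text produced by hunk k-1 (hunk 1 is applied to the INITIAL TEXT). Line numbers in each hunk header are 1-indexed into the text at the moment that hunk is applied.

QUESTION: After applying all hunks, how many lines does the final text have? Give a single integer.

Answer: 10

Derivation:
Hunk 1: at line 4 remove [jxef] add [tqgvz,kfl] -> 10 lines: nztu lkju adxsn yvxnr tqgvz kfl zio goesb qaag ebo
Hunk 2: at line 2 remove [yvxnr] add [jhazw,aphdh] -> 11 lines: nztu lkju adxsn jhazw aphdh tqgvz kfl zio goesb qaag ebo
Hunk 3: at line 4 remove [tqgvz,kfl] add [odwii] -> 10 lines: nztu lkju adxsn jhazw aphdh odwii zio goesb qaag ebo
Final line count: 10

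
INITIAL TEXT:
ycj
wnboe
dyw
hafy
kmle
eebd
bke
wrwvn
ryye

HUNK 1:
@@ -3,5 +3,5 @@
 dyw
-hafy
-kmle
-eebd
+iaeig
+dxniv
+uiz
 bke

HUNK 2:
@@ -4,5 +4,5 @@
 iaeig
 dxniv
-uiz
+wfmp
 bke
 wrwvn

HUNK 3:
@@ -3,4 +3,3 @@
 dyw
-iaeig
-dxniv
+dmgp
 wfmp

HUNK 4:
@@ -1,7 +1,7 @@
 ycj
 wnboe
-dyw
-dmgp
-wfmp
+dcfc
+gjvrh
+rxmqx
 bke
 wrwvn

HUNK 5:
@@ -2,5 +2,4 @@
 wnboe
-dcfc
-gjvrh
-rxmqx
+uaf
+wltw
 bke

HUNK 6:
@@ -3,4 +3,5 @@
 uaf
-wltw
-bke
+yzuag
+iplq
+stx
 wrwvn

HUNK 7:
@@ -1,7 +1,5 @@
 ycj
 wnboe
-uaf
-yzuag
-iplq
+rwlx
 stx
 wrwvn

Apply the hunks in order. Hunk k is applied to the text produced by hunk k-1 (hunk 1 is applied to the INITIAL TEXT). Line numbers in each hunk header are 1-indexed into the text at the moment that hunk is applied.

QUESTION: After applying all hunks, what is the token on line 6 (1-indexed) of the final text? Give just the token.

Hunk 1: at line 3 remove [hafy,kmle,eebd] add [iaeig,dxniv,uiz] -> 9 lines: ycj wnboe dyw iaeig dxniv uiz bke wrwvn ryye
Hunk 2: at line 4 remove [uiz] add [wfmp] -> 9 lines: ycj wnboe dyw iaeig dxniv wfmp bke wrwvn ryye
Hunk 3: at line 3 remove [iaeig,dxniv] add [dmgp] -> 8 lines: ycj wnboe dyw dmgp wfmp bke wrwvn ryye
Hunk 4: at line 1 remove [dyw,dmgp,wfmp] add [dcfc,gjvrh,rxmqx] -> 8 lines: ycj wnboe dcfc gjvrh rxmqx bke wrwvn ryye
Hunk 5: at line 2 remove [dcfc,gjvrh,rxmqx] add [uaf,wltw] -> 7 lines: ycj wnboe uaf wltw bke wrwvn ryye
Hunk 6: at line 3 remove [wltw,bke] add [yzuag,iplq,stx] -> 8 lines: ycj wnboe uaf yzuag iplq stx wrwvn ryye
Hunk 7: at line 1 remove [uaf,yzuag,iplq] add [rwlx] -> 6 lines: ycj wnboe rwlx stx wrwvn ryye
Final line 6: ryye

Answer: ryye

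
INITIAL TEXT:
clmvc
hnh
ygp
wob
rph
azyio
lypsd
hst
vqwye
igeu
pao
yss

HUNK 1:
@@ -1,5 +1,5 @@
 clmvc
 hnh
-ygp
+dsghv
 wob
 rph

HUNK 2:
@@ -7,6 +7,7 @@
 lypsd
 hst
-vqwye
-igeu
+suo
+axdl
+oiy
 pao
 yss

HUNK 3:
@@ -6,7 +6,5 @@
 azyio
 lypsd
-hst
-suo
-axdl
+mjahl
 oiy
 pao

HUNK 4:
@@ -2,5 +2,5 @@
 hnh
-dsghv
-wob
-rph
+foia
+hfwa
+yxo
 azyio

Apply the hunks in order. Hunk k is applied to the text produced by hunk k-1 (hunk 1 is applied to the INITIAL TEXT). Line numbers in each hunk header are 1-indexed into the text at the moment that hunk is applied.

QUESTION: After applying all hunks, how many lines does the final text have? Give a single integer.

Answer: 11

Derivation:
Hunk 1: at line 1 remove [ygp] add [dsghv] -> 12 lines: clmvc hnh dsghv wob rph azyio lypsd hst vqwye igeu pao yss
Hunk 2: at line 7 remove [vqwye,igeu] add [suo,axdl,oiy] -> 13 lines: clmvc hnh dsghv wob rph azyio lypsd hst suo axdl oiy pao yss
Hunk 3: at line 6 remove [hst,suo,axdl] add [mjahl] -> 11 lines: clmvc hnh dsghv wob rph azyio lypsd mjahl oiy pao yss
Hunk 4: at line 2 remove [dsghv,wob,rph] add [foia,hfwa,yxo] -> 11 lines: clmvc hnh foia hfwa yxo azyio lypsd mjahl oiy pao yss
Final line count: 11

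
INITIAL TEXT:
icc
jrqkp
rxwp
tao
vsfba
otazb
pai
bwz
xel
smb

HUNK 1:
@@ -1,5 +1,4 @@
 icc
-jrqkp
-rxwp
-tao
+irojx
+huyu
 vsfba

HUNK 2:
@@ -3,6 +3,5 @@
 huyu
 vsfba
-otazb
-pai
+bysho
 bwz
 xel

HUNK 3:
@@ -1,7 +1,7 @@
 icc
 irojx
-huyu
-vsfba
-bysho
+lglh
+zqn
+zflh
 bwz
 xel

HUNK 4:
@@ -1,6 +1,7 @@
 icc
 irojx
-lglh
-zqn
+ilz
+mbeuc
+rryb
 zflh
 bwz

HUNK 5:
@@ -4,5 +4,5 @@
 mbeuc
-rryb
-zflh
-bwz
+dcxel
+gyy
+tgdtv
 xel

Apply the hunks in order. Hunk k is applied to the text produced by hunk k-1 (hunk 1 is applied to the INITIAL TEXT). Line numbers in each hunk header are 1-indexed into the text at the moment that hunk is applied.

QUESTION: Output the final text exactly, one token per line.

Hunk 1: at line 1 remove [jrqkp,rxwp,tao] add [irojx,huyu] -> 9 lines: icc irojx huyu vsfba otazb pai bwz xel smb
Hunk 2: at line 3 remove [otazb,pai] add [bysho] -> 8 lines: icc irojx huyu vsfba bysho bwz xel smb
Hunk 3: at line 1 remove [huyu,vsfba,bysho] add [lglh,zqn,zflh] -> 8 lines: icc irojx lglh zqn zflh bwz xel smb
Hunk 4: at line 1 remove [lglh,zqn] add [ilz,mbeuc,rryb] -> 9 lines: icc irojx ilz mbeuc rryb zflh bwz xel smb
Hunk 5: at line 4 remove [rryb,zflh,bwz] add [dcxel,gyy,tgdtv] -> 9 lines: icc irojx ilz mbeuc dcxel gyy tgdtv xel smb

Answer: icc
irojx
ilz
mbeuc
dcxel
gyy
tgdtv
xel
smb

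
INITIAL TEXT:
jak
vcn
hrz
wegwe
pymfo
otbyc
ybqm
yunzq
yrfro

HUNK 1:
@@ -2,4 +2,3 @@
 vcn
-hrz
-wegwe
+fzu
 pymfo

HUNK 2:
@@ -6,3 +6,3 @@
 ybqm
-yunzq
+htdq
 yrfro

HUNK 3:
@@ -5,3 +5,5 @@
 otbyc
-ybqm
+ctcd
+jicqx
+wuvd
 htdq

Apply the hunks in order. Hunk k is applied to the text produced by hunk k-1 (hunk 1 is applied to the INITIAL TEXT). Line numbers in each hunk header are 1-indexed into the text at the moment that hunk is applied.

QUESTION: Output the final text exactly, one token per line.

Answer: jak
vcn
fzu
pymfo
otbyc
ctcd
jicqx
wuvd
htdq
yrfro

Derivation:
Hunk 1: at line 2 remove [hrz,wegwe] add [fzu] -> 8 lines: jak vcn fzu pymfo otbyc ybqm yunzq yrfro
Hunk 2: at line 6 remove [yunzq] add [htdq] -> 8 lines: jak vcn fzu pymfo otbyc ybqm htdq yrfro
Hunk 3: at line 5 remove [ybqm] add [ctcd,jicqx,wuvd] -> 10 lines: jak vcn fzu pymfo otbyc ctcd jicqx wuvd htdq yrfro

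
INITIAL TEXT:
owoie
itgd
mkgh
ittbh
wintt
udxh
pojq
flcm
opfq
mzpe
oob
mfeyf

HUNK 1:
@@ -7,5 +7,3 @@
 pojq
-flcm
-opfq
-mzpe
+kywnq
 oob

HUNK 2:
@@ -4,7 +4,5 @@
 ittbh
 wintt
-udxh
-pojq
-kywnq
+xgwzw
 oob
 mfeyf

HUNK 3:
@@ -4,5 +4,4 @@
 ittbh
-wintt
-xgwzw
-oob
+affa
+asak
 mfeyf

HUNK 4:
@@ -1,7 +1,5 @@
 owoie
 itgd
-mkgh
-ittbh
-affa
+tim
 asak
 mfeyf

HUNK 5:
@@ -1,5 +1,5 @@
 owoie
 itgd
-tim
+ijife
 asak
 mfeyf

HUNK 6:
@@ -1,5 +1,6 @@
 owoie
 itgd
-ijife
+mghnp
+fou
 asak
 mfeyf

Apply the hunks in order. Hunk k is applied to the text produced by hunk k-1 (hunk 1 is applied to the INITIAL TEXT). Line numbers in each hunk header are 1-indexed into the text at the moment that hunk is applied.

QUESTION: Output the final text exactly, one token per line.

Answer: owoie
itgd
mghnp
fou
asak
mfeyf

Derivation:
Hunk 1: at line 7 remove [flcm,opfq,mzpe] add [kywnq] -> 10 lines: owoie itgd mkgh ittbh wintt udxh pojq kywnq oob mfeyf
Hunk 2: at line 4 remove [udxh,pojq,kywnq] add [xgwzw] -> 8 lines: owoie itgd mkgh ittbh wintt xgwzw oob mfeyf
Hunk 3: at line 4 remove [wintt,xgwzw,oob] add [affa,asak] -> 7 lines: owoie itgd mkgh ittbh affa asak mfeyf
Hunk 4: at line 1 remove [mkgh,ittbh,affa] add [tim] -> 5 lines: owoie itgd tim asak mfeyf
Hunk 5: at line 1 remove [tim] add [ijife] -> 5 lines: owoie itgd ijife asak mfeyf
Hunk 6: at line 1 remove [ijife] add [mghnp,fou] -> 6 lines: owoie itgd mghnp fou asak mfeyf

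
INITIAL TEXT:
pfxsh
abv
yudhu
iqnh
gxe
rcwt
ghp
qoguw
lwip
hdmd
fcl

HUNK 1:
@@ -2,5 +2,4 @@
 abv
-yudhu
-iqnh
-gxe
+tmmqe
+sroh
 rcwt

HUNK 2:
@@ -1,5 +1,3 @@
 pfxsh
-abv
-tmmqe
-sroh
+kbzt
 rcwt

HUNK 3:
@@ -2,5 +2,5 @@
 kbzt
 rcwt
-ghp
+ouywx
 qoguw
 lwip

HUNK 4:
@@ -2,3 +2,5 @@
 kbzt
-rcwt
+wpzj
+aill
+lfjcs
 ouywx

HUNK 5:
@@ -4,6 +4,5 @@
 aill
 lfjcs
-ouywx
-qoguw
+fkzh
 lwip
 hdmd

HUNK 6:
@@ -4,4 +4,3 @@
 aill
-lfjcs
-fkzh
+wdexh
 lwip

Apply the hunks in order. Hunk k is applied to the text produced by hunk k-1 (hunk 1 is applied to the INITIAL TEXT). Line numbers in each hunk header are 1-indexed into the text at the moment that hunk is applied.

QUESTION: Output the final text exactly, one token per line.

Hunk 1: at line 2 remove [yudhu,iqnh,gxe] add [tmmqe,sroh] -> 10 lines: pfxsh abv tmmqe sroh rcwt ghp qoguw lwip hdmd fcl
Hunk 2: at line 1 remove [abv,tmmqe,sroh] add [kbzt] -> 8 lines: pfxsh kbzt rcwt ghp qoguw lwip hdmd fcl
Hunk 3: at line 2 remove [ghp] add [ouywx] -> 8 lines: pfxsh kbzt rcwt ouywx qoguw lwip hdmd fcl
Hunk 4: at line 2 remove [rcwt] add [wpzj,aill,lfjcs] -> 10 lines: pfxsh kbzt wpzj aill lfjcs ouywx qoguw lwip hdmd fcl
Hunk 5: at line 4 remove [ouywx,qoguw] add [fkzh] -> 9 lines: pfxsh kbzt wpzj aill lfjcs fkzh lwip hdmd fcl
Hunk 6: at line 4 remove [lfjcs,fkzh] add [wdexh] -> 8 lines: pfxsh kbzt wpzj aill wdexh lwip hdmd fcl

Answer: pfxsh
kbzt
wpzj
aill
wdexh
lwip
hdmd
fcl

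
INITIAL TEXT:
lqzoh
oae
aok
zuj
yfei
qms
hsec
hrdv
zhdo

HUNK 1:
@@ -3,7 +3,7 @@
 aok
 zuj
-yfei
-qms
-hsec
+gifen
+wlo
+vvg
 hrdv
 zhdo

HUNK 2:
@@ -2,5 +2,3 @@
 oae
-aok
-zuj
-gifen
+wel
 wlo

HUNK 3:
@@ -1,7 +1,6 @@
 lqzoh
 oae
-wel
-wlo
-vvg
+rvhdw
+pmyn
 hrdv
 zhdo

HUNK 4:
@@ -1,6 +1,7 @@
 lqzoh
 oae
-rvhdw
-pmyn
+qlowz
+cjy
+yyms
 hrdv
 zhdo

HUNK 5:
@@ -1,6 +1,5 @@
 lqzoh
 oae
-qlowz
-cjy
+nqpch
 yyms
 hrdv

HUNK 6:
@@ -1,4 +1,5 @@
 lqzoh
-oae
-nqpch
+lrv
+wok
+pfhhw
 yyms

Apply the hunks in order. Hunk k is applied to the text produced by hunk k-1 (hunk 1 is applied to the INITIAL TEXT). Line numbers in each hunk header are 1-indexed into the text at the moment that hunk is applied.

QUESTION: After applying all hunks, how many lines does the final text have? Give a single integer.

Hunk 1: at line 3 remove [yfei,qms,hsec] add [gifen,wlo,vvg] -> 9 lines: lqzoh oae aok zuj gifen wlo vvg hrdv zhdo
Hunk 2: at line 2 remove [aok,zuj,gifen] add [wel] -> 7 lines: lqzoh oae wel wlo vvg hrdv zhdo
Hunk 3: at line 1 remove [wel,wlo,vvg] add [rvhdw,pmyn] -> 6 lines: lqzoh oae rvhdw pmyn hrdv zhdo
Hunk 4: at line 1 remove [rvhdw,pmyn] add [qlowz,cjy,yyms] -> 7 lines: lqzoh oae qlowz cjy yyms hrdv zhdo
Hunk 5: at line 1 remove [qlowz,cjy] add [nqpch] -> 6 lines: lqzoh oae nqpch yyms hrdv zhdo
Hunk 6: at line 1 remove [oae,nqpch] add [lrv,wok,pfhhw] -> 7 lines: lqzoh lrv wok pfhhw yyms hrdv zhdo
Final line count: 7

Answer: 7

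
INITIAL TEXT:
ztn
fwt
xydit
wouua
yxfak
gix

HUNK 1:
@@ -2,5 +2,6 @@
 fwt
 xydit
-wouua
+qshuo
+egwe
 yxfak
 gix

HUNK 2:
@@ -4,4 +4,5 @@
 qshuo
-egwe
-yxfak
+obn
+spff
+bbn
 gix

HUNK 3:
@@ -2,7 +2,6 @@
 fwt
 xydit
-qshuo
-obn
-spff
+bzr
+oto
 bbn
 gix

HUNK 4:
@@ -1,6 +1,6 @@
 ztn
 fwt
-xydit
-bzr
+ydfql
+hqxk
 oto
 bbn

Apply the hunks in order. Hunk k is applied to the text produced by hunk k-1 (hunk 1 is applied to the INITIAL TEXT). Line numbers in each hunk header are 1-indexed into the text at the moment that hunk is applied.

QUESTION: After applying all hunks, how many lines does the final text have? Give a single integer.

Answer: 7

Derivation:
Hunk 1: at line 2 remove [wouua] add [qshuo,egwe] -> 7 lines: ztn fwt xydit qshuo egwe yxfak gix
Hunk 2: at line 4 remove [egwe,yxfak] add [obn,spff,bbn] -> 8 lines: ztn fwt xydit qshuo obn spff bbn gix
Hunk 3: at line 2 remove [qshuo,obn,spff] add [bzr,oto] -> 7 lines: ztn fwt xydit bzr oto bbn gix
Hunk 4: at line 1 remove [xydit,bzr] add [ydfql,hqxk] -> 7 lines: ztn fwt ydfql hqxk oto bbn gix
Final line count: 7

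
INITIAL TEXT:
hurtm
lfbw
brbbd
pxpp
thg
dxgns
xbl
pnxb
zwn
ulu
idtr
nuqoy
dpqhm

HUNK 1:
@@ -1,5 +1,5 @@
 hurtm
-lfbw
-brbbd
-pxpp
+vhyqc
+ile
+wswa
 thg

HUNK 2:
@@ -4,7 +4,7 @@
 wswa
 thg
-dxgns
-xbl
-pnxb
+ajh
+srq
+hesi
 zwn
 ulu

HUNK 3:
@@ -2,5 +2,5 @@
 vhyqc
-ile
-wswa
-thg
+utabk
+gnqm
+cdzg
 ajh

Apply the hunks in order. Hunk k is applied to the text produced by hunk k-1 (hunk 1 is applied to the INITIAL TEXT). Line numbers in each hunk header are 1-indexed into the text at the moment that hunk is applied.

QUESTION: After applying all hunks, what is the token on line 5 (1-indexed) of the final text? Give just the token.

Hunk 1: at line 1 remove [lfbw,brbbd,pxpp] add [vhyqc,ile,wswa] -> 13 lines: hurtm vhyqc ile wswa thg dxgns xbl pnxb zwn ulu idtr nuqoy dpqhm
Hunk 2: at line 4 remove [dxgns,xbl,pnxb] add [ajh,srq,hesi] -> 13 lines: hurtm vhyqc ile wswa thg ajh srq hesi zwn ulu idtr nuqoy dpqhm
Hunk 3: at line 2 remove [ile,wswa,thg] add [utabk,gnqm,cdzg] -> 13 lines: hurtm vhyqc utabk gnqm cdzg ajh srq hesi zwn ulu idtr nuqoy dpqhm
Final line 5: cdzg

Answer: cdzg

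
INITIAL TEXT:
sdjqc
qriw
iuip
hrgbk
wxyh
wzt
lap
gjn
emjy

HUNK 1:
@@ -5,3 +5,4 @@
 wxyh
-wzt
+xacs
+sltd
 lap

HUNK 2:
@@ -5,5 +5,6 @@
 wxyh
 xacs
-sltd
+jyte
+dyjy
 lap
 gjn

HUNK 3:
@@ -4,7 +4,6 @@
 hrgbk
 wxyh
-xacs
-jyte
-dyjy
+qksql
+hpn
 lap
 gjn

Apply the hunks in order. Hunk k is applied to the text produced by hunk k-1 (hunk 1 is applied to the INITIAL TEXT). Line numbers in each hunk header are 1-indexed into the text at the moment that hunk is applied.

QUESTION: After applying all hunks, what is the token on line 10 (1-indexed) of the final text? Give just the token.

Answer: emjy

Derivation:
Hunk 1: at line 5 remove [wzt] add [xacs,sltd] -> 10 lines: sdjqc qriw iuip hrgbk wxyh xacs sltd lap gjn emjy
Hunk 2: at line 5 remove [sltd] add [jyte,dyjy] -> 11 lines: sdjqc qriw iuip hrgbk wxyh xacs jyte dyjy lap gjn emjy
Hunk 3: at line 4 remove [xacs,jyte,dyjy] add [qksql,hpn] -> 10 lines: sdjqc qriw iuip hrgbk wxyh qksql hpn lap gjn emjy
Final line 10: emjy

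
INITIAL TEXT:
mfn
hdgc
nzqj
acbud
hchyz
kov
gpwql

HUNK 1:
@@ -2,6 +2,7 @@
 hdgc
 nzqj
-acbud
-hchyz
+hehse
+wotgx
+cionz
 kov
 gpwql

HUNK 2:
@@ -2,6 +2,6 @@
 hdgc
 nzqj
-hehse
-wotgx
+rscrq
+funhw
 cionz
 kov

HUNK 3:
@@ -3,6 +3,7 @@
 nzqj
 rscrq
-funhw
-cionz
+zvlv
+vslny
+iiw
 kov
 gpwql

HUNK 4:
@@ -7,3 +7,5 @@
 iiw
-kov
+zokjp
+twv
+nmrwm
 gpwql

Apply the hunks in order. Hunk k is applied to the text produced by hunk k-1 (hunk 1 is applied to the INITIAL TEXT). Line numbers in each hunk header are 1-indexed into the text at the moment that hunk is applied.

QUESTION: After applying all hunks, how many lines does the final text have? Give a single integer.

Hunk 1: at line 2 remove [acbud,hchyz] add [hehse,wotgx,cionz] -> 8 lines: mfn hdgc nzqj hehse wotgx cionz kov gpwql
Hunk 2: at line 2 remove [hehse,wotgx] add [rscrq,funhw] -> 8 lines: mfn hdgc nzqj rscrq funhw cionz kov gpwql
Hunk 3: at line 3 remove [funhw,cionz] add [zvlv,vslny,iiw] -> 9 lines: mfn hdgc nzqj rscrq zvlv vslny iiw kov gpwql
Hunk 4: at line 7 remove [kov] add [zokjp,twv,nmrwm] -> 11 lines: mfn hdgc nzqj rscrq zvlv vslny iiw zokjp twv nmrwm gpwql
Final line count: 11

Answer: 11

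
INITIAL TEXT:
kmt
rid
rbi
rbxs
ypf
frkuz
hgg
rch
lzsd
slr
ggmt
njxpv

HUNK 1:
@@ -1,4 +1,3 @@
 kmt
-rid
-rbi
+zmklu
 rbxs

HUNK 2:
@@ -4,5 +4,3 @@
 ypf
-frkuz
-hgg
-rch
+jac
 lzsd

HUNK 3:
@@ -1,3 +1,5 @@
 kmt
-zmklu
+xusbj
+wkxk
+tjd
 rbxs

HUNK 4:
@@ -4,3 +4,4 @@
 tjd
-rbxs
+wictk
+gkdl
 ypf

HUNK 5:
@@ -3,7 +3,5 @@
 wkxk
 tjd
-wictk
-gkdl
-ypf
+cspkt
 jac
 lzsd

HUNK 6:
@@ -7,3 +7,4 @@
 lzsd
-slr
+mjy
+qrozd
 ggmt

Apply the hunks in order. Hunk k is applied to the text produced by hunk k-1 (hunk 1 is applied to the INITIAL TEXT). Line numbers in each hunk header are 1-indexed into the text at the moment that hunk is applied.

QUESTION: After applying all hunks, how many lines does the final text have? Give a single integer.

Answer: 11

Derivation:
Hunk 1: at line 1 remove [rid,rbi] add [zmklu] -> 11 lines: kmt zmklu rbxs ypf frkuz hgg rch lzsd slr ggmt njxpv
Hunk 2: at line 4 remove [frkuz,hgg,rch] add [jac] -> 9 lines: kmt zmklu rbxs ypf jac lzsd slr ggmt njxpv
Hunk 3: at line 1 remove [zmklu] add [xusbj,wkxk,tjd] -> 11 lines: kmt xusbj wkxk tjd rbxs ypf jac lzsd slr ggmt njxpv
Hunk 4: at line 4 remove [rbxs] add [wictk,gkdl] -> 12 lines: kmt xusbj wkxk tjd wictk gkdl ypf jac lzsd slr ggmt njxpv
Hunk 5: at line 3 remove [wictk,gkdl,ypf] add [cspkt] -> 10 lines: kmt xusbj wkxk tjd cspkt jac lzsd slr ggmt njxpv
Hunk 6: at line 7 remove [slr] add [mjy,qrozd] -> 11 lines: kmt xusbj wkxk tjd cspkt jac lzsd mjy qrozd ggmt njxpv
Final line count: 11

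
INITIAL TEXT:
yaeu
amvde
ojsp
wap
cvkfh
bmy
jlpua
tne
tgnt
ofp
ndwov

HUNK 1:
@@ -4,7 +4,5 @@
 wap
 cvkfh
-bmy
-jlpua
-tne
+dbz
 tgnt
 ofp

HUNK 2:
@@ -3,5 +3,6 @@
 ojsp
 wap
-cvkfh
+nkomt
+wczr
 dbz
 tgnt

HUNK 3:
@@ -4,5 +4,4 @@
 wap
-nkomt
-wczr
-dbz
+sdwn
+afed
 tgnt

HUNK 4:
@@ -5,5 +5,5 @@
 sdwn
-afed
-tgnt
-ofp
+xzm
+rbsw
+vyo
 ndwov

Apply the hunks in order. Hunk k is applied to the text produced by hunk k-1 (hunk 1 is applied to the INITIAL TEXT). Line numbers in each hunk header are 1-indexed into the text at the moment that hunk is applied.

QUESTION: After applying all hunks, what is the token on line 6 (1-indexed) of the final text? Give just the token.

Answer: xzm

Derivation:
Hunk 1: at line 4 remove [bmy,jlpua,tne] add [dbz] -> 9 lines: yaeu amvde ojsp wap cvkfh dbz tgnt ofp ndwov
Hunk 2: at line 3 remove [cvkfh] add [nkomt,wczr] -> 10 lines: yaeu amvde ojsp wap nkomt wczr dbz tgnt ofp ndwov
Hunk 3: at line 4 remove [nkomt,wczr,dbz] add [sdwn,afed] -> 9 lines: yaeu amvde ojsp wap sdwn afed tgnt ofp ndwov
Hunk 4: at line 5 remove [afed,tgnt,ofp] add [xzm,rbsw,vyo] -> 9 lines: yaeu amvde ojsp wap sdwn xzm rbsw vyo ndwov
Final line 6: xzm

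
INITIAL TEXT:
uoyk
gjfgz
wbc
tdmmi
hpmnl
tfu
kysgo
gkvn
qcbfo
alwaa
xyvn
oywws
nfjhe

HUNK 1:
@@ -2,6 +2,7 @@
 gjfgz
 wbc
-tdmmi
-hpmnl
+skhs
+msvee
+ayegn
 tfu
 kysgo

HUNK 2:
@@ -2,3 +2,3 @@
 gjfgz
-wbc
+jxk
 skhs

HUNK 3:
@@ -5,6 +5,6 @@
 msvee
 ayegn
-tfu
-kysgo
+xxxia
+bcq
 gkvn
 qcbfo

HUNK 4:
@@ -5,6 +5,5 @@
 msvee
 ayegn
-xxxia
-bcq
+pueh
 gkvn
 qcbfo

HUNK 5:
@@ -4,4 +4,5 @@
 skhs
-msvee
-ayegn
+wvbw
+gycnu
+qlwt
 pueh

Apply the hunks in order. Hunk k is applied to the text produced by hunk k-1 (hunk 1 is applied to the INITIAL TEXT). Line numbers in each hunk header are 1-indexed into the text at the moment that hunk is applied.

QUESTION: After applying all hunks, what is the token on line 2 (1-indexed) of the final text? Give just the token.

Hunk 1: at line 2 remove [tdmmi,hpmnl] add [skhs,msvee,ayegn] -> 14 lines: uoyk gjfgz wbc skhs msvee ayegn tfu kysgo gkvn qcbfo alwaa xyvn oywws nfjhe
Hunk 2: at line 2 remove [wbc] add [jxk] -> 14 lines: uoyk gjfgz jxk skhs msvee ayegn tfu kysgo gkvn qcbfo alwaa xyvn oywws nfjhe
Hunk 3: at line 5 remove [tfu,kysgo] add [xxxia,bcq] -> 14 lines: uoyk gjfgz jxk skhs msvee ayegn xxxia bcq gkvn qcbfo alwaa xyvn oywws nfjhe
Hunk 4: at line 5 remove [xxxia,bcq] add [pueh] -> 13 lines: uoyk gjfgz jxk skhs msvee ayegn pueh gkvn qcbfo alwaa xyvn oywws nfjhe
Hunk 5: at line 4 remove [msvee,ayegn] add [wvbw,gycnu,qlwt] -> 14 lines: uoyk gjfgz jxk skhs wvbw gycnu qlwt pueh gkvn qcbfo alwaa xyvn oywws nfjhe
Final line 2: gjfgz

Answer: gjfgz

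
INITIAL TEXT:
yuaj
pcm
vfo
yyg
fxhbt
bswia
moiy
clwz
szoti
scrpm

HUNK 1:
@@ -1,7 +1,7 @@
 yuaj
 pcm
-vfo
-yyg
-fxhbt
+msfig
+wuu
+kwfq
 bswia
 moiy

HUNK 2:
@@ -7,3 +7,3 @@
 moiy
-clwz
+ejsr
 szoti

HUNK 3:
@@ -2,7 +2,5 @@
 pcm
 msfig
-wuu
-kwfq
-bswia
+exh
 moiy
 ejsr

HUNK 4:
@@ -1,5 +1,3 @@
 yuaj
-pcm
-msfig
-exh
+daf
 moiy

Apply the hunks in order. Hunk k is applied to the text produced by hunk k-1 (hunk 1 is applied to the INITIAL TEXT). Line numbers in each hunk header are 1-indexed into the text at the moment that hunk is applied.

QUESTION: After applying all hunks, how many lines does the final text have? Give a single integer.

Answer: 6

Derivation:
Hunk 1: at line 1 remove [vfo,yyg,fxhbt] add [msfig,wuu,kwfq] -> 10 lines: yuaj pcm msfig wuu kwfq bswia moiy clwz szoti scrpm
Hunk 2: at line 7 remove [clwz] add [ejsr] -> 10 lines: yuaj pcm msfig wuu kwfq bswia moiy ejsr szoti scrpm
Hunk 3: at line 2 remove [wuu,kwfq,bswia] add [exh] -> 8 lines: yuaj pcm msfig exh moiy ejsr szoti scrpm
Hunk 4: at line 1 remove [pcm,msfig,exh] add [daf] -> 6 lines: yuaj daf moiy ejsr szoti scrpm
Final line count: 6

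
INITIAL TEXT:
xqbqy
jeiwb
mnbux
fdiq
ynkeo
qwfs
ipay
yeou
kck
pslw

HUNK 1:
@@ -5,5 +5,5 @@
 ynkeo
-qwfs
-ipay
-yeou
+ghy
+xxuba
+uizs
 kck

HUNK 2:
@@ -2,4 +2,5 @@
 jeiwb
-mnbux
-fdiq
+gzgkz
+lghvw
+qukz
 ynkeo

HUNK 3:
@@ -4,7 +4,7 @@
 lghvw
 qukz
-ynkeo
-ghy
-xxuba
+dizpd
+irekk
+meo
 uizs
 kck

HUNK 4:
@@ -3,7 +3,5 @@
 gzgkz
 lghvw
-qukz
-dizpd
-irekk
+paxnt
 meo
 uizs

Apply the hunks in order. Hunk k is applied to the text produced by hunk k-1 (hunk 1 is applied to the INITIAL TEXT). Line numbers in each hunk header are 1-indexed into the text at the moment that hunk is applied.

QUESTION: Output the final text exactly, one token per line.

Hunk 1: at line 5 remove [qwfs,ipay,yeou] add [ghy,xxuba,uizs] -> 10 lines: xqbqy jeiwb mnbux fdiq ynkeo ghy xxuba uizs kck pslw
Hunk 2: at line 2 remove [mnbux,fdiq] add [gzgkz,lghvw,qukz] -> 11 lines: xqbqy jeiwb gzgkz lghvw qukz ynkeo ghy xxuba uizs kck pslw
Hunk 3: at line 4 remove [ynkeo,ghy,xxuba] add [dizpd,irekk,meo] -> 11 lines: xqbqy jeiwb gzgkz lghvw qukz dizpd irekk meo uizs kck pslw
Hunk 4: at line 3 remove [qukz,dizpd,irekk] add [paxnt] -> 9 lines: xqbqy jeiwb gzgkz lghvw paxnt meo uizs kck pslw

Answer: xqbqy
jeiwb
gzgkz
lghvw
paxnt
meo
uizs
kck
pslw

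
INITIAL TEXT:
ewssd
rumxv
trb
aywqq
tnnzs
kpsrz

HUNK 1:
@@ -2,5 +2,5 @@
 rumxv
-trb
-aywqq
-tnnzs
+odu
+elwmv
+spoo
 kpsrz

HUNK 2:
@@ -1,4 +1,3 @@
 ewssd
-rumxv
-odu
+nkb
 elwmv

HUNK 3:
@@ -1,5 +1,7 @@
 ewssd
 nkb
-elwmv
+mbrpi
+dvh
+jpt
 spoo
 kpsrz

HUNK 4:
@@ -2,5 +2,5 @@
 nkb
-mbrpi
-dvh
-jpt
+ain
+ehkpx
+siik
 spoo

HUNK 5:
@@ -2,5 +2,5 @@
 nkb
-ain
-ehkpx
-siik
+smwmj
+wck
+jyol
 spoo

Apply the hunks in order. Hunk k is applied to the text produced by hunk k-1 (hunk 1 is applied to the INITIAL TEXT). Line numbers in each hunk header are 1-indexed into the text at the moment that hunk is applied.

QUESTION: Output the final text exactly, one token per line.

Hunk 1: at line 2 remove [trb,aywqq,tnnzs] add [odu,elwmv,spoo] -> 6 lines: ewssd rumxv odu elwmv spoo kpsrz
Hunk 2: at line 1 remove [rumxv,odu] add [nkb] -> 5 lines: ewssd nkb elwmv spoo kpsrz
Hunk 3: at line 1 remove [elwmv] add [mbrpi,dvh,jpt] -> 7 lines: ewssd nkb mbrpi dvh jpt spoo kpsrz
Hunk 4: at line 2 remove [mbrpi,dvh,jpt] add [ain,ehkpx,siik] -> 7 lines: ewssd nkb ain ehkpx siik spoo kpsrz
Hunk 5: at line 2 remove [ain,ehkpx,siik] add [smwmj,wck,jyol] -> 7 lines: ewssd nkb smwmj wck jyol spoo kpsrz

Answer: ewssd
nkb
smwmj
wck
jyol
spoo
kpsrz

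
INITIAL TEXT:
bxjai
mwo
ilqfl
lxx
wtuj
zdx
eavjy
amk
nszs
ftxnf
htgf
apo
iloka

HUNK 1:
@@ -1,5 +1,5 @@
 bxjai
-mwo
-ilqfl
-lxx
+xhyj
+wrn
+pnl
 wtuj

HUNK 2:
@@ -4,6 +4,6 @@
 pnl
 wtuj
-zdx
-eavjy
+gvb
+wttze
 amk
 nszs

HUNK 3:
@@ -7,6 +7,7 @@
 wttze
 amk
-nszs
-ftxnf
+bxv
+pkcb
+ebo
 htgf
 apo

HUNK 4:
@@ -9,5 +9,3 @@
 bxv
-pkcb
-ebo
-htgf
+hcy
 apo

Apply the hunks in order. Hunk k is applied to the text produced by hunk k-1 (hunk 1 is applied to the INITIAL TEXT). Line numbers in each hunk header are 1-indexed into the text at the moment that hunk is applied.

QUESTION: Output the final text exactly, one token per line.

Hunk 1: at line 1 remove [mwo,ilqfl,lxx] add [xhyj,wrn,pnl] -> 13 lines: bxjai xhyj wrn pnl wtuj zdx eavjy amk nszs ftxnf htgf apo iloka
Hunk 2: at line 4 remove [zdx,eavjy] add [gvb,wttze] -> 13 lines: bxjai xhyj wrn pnl wtuj gvb wttze amk nszs ftxnf htgf apo iloka
Hunk 3: at line 7 remove [nszs,ftxnf] add [bxv,pkcb,ebo] -> 14 lines: bxjai xhyj wrn pnl wtuj gvb wttze amk bxv pkcb ebo htgf apo iloka
Hunk 4: at line 9 remove [pkcb,ebo,htgf] add [hcy] -> 12 lines: bxjai xhyj wrn pnl wtuj gvb wttze amk bxv hcy apo iloka

Answer: bxjai
xhyj
wrn
pnl
wtuj
gvb
wttze
amk
bxv
hcy
apo
iloka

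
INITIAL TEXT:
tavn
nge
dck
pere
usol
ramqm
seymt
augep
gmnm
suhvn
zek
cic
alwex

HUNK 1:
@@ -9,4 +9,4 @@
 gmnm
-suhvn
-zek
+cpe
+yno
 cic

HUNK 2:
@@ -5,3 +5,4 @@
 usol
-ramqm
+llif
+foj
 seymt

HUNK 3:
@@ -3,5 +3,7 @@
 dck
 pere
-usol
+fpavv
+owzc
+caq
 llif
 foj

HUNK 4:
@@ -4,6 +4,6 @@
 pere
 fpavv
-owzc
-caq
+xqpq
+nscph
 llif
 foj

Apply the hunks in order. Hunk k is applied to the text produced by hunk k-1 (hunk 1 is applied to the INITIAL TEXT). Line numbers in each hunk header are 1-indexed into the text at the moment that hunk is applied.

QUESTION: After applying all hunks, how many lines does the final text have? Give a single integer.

Answer: 16

Derivation:
Hunk 1: at line 9 remove [suhvn,zek] add [cpe,yno] -> 13 lines: tavn nge dck pere usol ramqm seymt augep gmnm cpe yno cic alwex
Hunk 2: at line 5 remove [ramqm] add [llif,foj] -> 14 lines: tavn nge dck pere usol llif foj seymt augep gmnm cpe yno cic alwex
Hunk 3: at line 3 remove [usol] add [fpavv,owzc,caq] -> 16 lines: tavn nge dck pere fpavv owzc caq llif foj seymt augep gmnm cpe yno cic alwex
Hunk 4: at line 4 remove [owzc,caq] add [xqpq,nscph] -> 16 lines: tavn nge dck pere fpavv xqpq nscph llif foj seymt augep gmnm cpe yno cic alwex
Final line count: 16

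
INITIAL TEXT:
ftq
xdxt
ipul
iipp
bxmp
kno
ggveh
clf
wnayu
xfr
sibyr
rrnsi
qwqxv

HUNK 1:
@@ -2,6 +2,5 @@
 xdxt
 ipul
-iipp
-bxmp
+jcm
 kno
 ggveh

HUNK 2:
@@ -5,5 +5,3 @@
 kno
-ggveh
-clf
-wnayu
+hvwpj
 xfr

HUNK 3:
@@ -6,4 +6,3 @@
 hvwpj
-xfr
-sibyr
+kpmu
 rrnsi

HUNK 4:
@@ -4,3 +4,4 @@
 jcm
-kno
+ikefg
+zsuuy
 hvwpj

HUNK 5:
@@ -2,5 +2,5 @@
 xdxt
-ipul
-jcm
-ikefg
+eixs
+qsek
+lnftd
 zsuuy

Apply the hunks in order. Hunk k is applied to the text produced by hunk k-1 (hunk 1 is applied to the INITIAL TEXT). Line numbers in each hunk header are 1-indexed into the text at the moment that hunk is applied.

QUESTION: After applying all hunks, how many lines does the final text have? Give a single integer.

Hunk 1: at line 2 remove [iipp,bxmp] add [jcm] -> 12 lines: ftq xdxt ipul jcm kno ggveh clf wnayu xfr sibyr rrnsi qwqxv
Hunk 2: at line 5 remove [ggveh,clf,wnayu] add [hvwpj] -> 10 lines: ftq xdxt ipul jcm kno hvwpj xfr sibyr rrnsi qwqxv
Hunk 3: at line 6 remove [xfr,sibyr] add [kpmu] -> 9 lines: ftq xdxt ipul jcm kno hvwpj kpmu rrnsi qwqxv
Hunk 4: at line 4 remove [kno] add [ikefg,zsuuy] -> 10 lines: ftq xdxt ipul jcm ikefg zsuuy hvwpj kpmu rrnsi qwqxv
Hunk 5: at line 2 remove [ipul,jcm,ikefg] add [eixs,qsek,lnftd] -> 10 lines: ftq xdxt eixs qsek lnftd zsuuy hvwpj kpmu rrnsi qwqxv
Final line count: 10

Answer: 10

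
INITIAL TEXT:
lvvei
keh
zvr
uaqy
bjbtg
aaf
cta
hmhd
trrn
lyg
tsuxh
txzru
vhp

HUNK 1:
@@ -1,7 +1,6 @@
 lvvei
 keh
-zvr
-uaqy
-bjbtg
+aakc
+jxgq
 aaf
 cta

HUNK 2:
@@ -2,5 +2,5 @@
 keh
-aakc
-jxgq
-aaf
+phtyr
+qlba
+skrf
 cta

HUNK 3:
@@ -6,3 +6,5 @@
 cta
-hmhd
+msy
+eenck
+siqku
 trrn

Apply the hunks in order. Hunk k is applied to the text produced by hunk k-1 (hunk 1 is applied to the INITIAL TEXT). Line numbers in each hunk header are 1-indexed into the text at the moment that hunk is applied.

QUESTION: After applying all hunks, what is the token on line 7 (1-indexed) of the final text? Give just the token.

Hunk 1: at line 1 remove [zvr,uaqy,bjbtg] add [aakc,jxgq] -> 12 lines: lvvei keh aakc jxgq aaf cta hmhd trrn lyg tsuxh txzru vhp
Hunk 2: at line 2 remove [aakc,jxgq,aaf] add [phtyr,qlba,skrf] -> 12 lines: lvvei keh phtyr qlba skrf cta hmhd trrn lyg tsuxh txzru vhp
Hunk 3: at line 6 remove [hmhd] add [msy,eenck,siqku] -> 14 lines: lvvei keh phtyr qlba skrf cta msy eenck siqku trrn lyg tsuxh txzru vhp
Final line 7: msy

Answer: msy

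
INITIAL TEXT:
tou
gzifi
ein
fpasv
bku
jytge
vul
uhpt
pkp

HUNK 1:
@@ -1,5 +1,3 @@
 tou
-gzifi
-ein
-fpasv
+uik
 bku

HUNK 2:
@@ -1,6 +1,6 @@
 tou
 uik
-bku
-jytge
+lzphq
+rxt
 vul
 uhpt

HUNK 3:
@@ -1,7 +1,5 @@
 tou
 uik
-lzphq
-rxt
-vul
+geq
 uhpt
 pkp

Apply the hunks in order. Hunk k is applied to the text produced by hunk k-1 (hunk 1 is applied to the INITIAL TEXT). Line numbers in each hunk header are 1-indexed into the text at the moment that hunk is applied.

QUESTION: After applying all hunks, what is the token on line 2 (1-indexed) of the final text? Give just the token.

Answer: uik

Derivation:
Hunk 1: at line 1 remove [gzifi,ein,fpasv] add [uik] -> 7 lines: tou uik bku jytge vul uhpt pkp
Hunk 2: at line 1 remove [bku,jytge] add [lzphq,rxt] -> 7 lines: tou uik lzphq rxt vul uhpt pkp
Hunk 3: at line 1 remove [lzphq,rxt,vul] add [geq] -> 5 lines: tou uik geq uhpt pkp
Final line 2: uik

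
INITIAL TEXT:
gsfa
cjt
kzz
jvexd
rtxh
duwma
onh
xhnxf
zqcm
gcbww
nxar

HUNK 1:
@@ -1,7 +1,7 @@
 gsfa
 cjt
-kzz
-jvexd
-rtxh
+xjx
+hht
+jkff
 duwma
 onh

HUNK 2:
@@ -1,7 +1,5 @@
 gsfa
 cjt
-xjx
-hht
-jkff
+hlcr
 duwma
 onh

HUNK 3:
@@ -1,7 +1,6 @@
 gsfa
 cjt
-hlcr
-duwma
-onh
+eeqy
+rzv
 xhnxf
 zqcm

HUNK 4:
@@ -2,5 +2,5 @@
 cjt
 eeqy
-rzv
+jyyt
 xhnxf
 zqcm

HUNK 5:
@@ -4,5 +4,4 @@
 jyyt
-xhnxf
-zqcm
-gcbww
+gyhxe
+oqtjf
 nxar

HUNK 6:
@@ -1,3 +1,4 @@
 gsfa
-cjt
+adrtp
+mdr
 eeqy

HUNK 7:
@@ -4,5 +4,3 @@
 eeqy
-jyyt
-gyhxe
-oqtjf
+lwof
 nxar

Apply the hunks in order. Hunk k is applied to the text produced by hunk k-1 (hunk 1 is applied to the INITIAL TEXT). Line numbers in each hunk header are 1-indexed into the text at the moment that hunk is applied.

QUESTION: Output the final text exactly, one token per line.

Answer: gsfa
adrtp
mdr
eeqy
lwof
nxar

Derivation:
Hunk 1: at line 1 remove [kzz,jvexd,rtxh] add [xjx,hht,jkff] -> 11 lines: gsfa cjt xjx hht jkff duwma onh xhnxf zqcm gcbww nxar
Hunk 2: at line 1 remove [xjx,hht,jkff] add [hlcr] -> 9 lines: gsfa cjt hlcr duwma onh xhnxf zqcm gcbww nxar
Hunk 3: at line 1 remove [hlcr,duwma,onh] add [eeqy,rzv] -> 8 lines: gsfa cjt eeqy rzv xhnxf zqcm gcbww nxar
Hunk 4: at line 2 remove [rzv] add [jyyt] -> 8 lines: gsfa cjt eeqy jyyt xhnxf zqcm gcbww nxar
Hunk 5: at line 4 remove [xhnxf,zqcm,gcbww] add [gyhxe,oqtjf] -> 7 lines: gsfa cjt eeqy jyyt gyhxe oqtjf nxar
Hunk 6: at line 1 remove [cjt] add [adrtp,mdr] -> 8 lines: gsfa adrtp mdr eeqy jyyt gyhxe oqtjf nxar
Hunk 7: at line 4 remove [jyyt,gyhxe,oqtjf] add [lwof] -> 6 lines: gsfa adrtp mdr eeqy lwof nxar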